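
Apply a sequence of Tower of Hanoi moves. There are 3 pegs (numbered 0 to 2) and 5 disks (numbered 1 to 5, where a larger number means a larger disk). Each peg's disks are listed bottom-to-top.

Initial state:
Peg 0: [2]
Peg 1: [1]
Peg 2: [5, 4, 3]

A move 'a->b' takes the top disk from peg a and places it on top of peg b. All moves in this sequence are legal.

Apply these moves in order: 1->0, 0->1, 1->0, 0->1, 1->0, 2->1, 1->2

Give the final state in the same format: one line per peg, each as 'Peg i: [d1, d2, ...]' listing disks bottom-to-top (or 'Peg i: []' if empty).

After move 1 (1->0):
Peg 0: [2, 1]
Peg 1: []
Peg 2: [5, 4, 3]

After move 2 (0->1):
Peg 0: [2]
Peg 1: [1]
Peg 2: [5, 4, 3]

After move 3 (1->0):
Peg 0: [2, 1]
Peg 1: []
Peg 2: [5, 4, 3]

After move 4 (0->1):
Peg 0: [2]
Peg 1: [1]
Peg 2: [5, 4, 3]

After move 5 (1->0):
Peg 0: [2, 1]
Peg 1: []
Peg 2: [5, 4, 3]

After move 6 (2->1):
Peg 0: [2, 1]
Peg 1: [3]
Peg 2: [5, 4]

After move 7 (1->2):
Peg 0: [2, 1]
Peg 1: []
Peg 2: [5, 4, 3]

Answer: Peg 0: [2, 1]
Peg 1: []
Peg 2: [5, 4, 3]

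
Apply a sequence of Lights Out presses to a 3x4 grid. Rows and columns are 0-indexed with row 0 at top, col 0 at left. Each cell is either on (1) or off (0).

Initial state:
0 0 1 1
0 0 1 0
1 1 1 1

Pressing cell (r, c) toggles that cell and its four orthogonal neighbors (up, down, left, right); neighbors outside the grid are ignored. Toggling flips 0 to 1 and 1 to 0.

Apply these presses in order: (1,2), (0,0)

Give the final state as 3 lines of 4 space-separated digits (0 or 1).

Answer: 1 1 0 1
1 1 0 1
1 1 0 1

Derivation:
After press 1 at (1,2):
0 0 0 1
0 1 0 1
1 1 0 1

After press 2 at (0,0):
1 1 0 1
1 1 0 1
1 1 0 1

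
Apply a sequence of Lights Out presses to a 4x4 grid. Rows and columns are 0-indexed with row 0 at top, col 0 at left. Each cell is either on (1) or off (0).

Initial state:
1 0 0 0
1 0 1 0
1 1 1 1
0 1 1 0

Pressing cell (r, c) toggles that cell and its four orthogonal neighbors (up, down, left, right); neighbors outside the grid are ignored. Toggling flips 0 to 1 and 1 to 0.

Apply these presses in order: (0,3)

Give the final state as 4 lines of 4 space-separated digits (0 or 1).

After press 1 at (0,3):
1 0 1 1
1 0 1 1
1 1 1 1
0 1 1 0

Answer: 1 0 1 1
1 0 1 1
1 1 1 1
0 1 1 0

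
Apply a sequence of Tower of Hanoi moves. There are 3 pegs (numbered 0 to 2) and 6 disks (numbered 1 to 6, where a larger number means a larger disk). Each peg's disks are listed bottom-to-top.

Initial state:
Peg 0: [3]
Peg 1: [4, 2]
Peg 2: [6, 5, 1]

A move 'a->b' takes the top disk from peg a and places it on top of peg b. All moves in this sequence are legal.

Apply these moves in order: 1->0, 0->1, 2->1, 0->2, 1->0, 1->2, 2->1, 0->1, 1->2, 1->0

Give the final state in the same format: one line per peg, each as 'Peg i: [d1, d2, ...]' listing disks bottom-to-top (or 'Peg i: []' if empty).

After move 1 (1->0):
Peg 0: [3, 2]
Peg 1: [4]
Peg 2: [6, 5, 1]

After move 2 (0->1):
Peg 0: [3]
Peg 1: [4, 2]
Peg 2: [6, 5, 1]

After move 3 (2->1):
Peg 0: [3]
Peg 1: [4, 2, 1]
Peg 2: [6, 5]

After move 4 (0->2):
Peg 0: []
Peg 1: [4, 2, 1]
Peg 2: [6, 5, 3]

After move 5 (1->0):
Peg 0: [1]
Peg 1: [4, 2]
Peg 2: [6, 5, 3]

After move 6 (1->2):
Peg 0: [1]
Peg 1: [4]
Peg 2: [6, 5, 3, 2]

After move 7 (2->1):
Peg 0: [1]
Peg 1: [4, 2]
Peg 2: [6, 5, 3]

After move 8 (0->1):
Peg 0: []
Peg 1: [4, 2, 1]
Peg 2: [6, 5, 3]

After move 9 (1->2):
Peg 0: []
Peg 1: [4, 2]
Peg 2: [6, 5, 3, 1]

After move 10 (1->0):
Peg 0: [2]
Peg 1: [4]
Peg 2: [6, 5, 3, 1]

Answer: Peg 0: [2]
Peg 1: [4]
Peg 2: [6, 5, 3, 1]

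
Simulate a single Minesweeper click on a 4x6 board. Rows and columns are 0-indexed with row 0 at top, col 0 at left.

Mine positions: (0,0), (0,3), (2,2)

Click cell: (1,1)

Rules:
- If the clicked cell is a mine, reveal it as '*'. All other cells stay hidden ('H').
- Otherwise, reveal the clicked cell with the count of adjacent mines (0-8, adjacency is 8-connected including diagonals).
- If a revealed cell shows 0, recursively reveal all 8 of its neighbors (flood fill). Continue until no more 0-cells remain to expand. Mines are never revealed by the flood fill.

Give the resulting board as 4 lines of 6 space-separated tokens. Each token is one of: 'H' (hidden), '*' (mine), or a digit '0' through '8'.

H H H H H H
H 2 H H H H
H H H H H H
H H H H H H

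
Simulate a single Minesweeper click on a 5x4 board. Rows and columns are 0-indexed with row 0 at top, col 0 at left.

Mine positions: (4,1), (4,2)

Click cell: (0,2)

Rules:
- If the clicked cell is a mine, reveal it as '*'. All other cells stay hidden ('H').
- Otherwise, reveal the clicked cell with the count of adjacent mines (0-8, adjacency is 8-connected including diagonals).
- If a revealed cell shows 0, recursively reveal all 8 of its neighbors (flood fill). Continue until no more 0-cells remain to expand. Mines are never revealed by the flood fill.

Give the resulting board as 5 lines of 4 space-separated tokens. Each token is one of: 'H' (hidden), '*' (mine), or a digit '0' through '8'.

0 0 0 0
0 0 0 0
0 0 0 0
1 2 2 1
H H H H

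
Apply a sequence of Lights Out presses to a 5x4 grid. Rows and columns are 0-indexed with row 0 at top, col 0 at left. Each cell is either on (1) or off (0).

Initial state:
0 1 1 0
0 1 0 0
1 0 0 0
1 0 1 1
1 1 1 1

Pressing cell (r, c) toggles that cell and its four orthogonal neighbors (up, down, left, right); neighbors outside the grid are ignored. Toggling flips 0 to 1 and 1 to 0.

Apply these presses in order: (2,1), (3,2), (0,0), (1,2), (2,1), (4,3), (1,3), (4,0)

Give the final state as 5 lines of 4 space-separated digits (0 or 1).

After press 1 at (2,1):
0 1 1 0
0 0 0 0
0 1 1 0
1 1 1 1
1 1 1 1

After press 2 at (3,2):
0 1 1 0
0 0 0 0
0 1 0 0
1 0 0 0
1 1 0 1

After press 3 at (0,0):
1 0 1 0
1 0 0 0
0 1 0 0
1 0 0 0
1 1 0 1

After press 4 at (1,2):
1 0 0 0
1 1 1 1
0 1 1 0
1 0 0 0
1 1 0 1

After press 5 at (2,1):
1 0 0 0
1 0 1 1
1 0 0 0
1 1 0 0
1 1 0 1

After press 6 at (4,3):
1 0 0 0
1 0 1 1
1 0 0 0
1 1 0 1
1 1 1 0

After press 7 at (1,3):
1 0 0 1
1 0 0 0
1 0 0 1
1 1 0 1
1 1 1 0

After press 8 at (4,0):
1 0 0 1
1 0 0 0
1 0 0 1
0 1 0 1
0 0 1 0

Answer: 1 0 0 1
1 0 0 0
1 0 0 1
0 1 0 1
0 0 1 0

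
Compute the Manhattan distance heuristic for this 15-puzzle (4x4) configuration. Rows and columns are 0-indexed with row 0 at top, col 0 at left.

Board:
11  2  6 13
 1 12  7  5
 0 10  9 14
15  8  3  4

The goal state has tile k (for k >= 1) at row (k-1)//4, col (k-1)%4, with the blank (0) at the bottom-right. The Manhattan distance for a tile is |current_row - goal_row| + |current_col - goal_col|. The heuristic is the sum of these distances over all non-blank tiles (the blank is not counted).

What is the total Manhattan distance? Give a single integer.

Tile 11: at (0,0), goal (2,2), distance |0-2|+|0-2| = 4
Tile 2: at (0,1), goal (0,1), distance |0-0|+|1-1| = 0
Tile 6: at (0,2), goal (1,1), distance |0-1|+|2-1| = 2
Tile 13: at (0,3), goal (3,0), distance |0-3|+|3-0| = 6
Tile 1: at (1,0), goal (0,0), distance |1-0|+|0-0| = 1
Tile 12: at (1,1), goal (2,3), distance |1-2|+|1-3| = 3
Tile 7: at (1,2), goal (1,2), distance |1-1|+|2-2| = 0
Tile 5: at (1,3), goal (1,0), distance |1-1|+|3-0| = 3
Tile 10: at (2,1), goal (2,1), distance |2-2|+|1-1| = 0
Tile 9: at (2,2), goal (2,0), distance |2-2|+|2-0| = 2
Tile 14: at (2,3), goal (3,1), distance |2-3|+|3-1| = 3
Tile 15: at (3,0), goal (3,2), distance |3-3|+|0-2| = 2
Tile 8: at (3,1), goal (1,3), distance |3-1|+|1-3| = 4
Tile 3: at (3,2), goal (0,2), distance |3-0|+|2-2| = 3
Tile 4: at (3,3), goal (0,3), distance |3-0|+|3-3| = 3
Sum: 4 + 0 + 2 + 6 + 1 + 3 + 0 + 3 + 0 + 2 + 3 + 2 + 4 + 3 + 3 = 36

Answer: 36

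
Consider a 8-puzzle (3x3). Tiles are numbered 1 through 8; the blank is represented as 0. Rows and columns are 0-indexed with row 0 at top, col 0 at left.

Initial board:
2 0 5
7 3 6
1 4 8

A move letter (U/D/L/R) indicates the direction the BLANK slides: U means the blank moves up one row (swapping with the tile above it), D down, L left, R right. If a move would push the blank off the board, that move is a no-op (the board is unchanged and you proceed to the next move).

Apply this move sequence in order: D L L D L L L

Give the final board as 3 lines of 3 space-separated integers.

Answer: 2 3 5
1 7 6
0 4 8

Derivation:
After move 1 (D):
2 3 5
7 0 6
1 4 8

After move 2 (L):
2 3 5
0 7 6
1 4 8

After move 3 (L):
2 3 5
0 7 6
1 4 8

After move 4 (D):
2 3 5
1 7 6
0 4 8

After move 5 (L):
2 3 5
1 7 6
0 4 8

After move 6 (L):
2 3 5
1 7 6
0 4 8

After move 7 (L):
2 3 5
1 7 6
0 4 8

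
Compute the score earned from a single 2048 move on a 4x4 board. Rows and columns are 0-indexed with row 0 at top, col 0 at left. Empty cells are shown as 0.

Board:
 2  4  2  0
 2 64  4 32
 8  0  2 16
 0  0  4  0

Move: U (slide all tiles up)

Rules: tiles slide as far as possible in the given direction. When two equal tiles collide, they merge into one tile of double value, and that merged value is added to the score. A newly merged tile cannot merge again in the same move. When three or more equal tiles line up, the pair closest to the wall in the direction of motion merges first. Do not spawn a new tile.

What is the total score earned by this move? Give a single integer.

Answer: 4

Derivation:
Slide up:
col 0: [2, 2, 8, 0] -> [4, 8, 0, 0]  score +4 (running 4)
col 1: [4, 64, 0, 0] -> [4, 64, 0, 0]  score +0 (running 4)
col 2: [2, 4, 2, 4] -> [2, 4, 2, 4]  score +0 (running 4)
col 3: [0, 32, 16, 0] -> [32, 16, 0, 0]  score +0 (running 4)
Board after move:
 4  4  2 32
 8 64  4 16
 0  0  2  0
 0  0  4  0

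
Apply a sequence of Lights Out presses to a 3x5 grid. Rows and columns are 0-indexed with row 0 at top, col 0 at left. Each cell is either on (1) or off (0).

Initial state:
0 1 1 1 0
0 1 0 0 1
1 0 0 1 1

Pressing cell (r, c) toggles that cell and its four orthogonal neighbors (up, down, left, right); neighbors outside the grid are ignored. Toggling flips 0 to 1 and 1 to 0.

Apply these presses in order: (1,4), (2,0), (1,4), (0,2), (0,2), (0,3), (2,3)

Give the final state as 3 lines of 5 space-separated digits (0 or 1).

After press 1 at (1,4):
0 1 1 1 1
0 1 0 1 0
1 0 0 1 0

After press 2 at (2,0):
0 1 1 1 1
1 1 0 1 0
0 1 0 1 0

After press 3 at (1,4):
0 1 1 1 0
1 1 0 0 1
0 1 0 1 1

After press 4 at (0,2):
0 0 0 0 0
1 1 1 0 1
0 1 0 1 1

After press 5 at (0,2):
0 1 1 1 0
1 1 0 0 1
0 1 0 1 1

After press 6 at (0,3):
0 1 0 0 1
1 1 0 1 1
0 1 0 1 1

After press 7 at (2,3):
0 1 0 0 1
1 1 0 0 1
0 1 1 0 0

Answer: 0 1 0 0 1
1 1 0 0 1
0 1 1 0 0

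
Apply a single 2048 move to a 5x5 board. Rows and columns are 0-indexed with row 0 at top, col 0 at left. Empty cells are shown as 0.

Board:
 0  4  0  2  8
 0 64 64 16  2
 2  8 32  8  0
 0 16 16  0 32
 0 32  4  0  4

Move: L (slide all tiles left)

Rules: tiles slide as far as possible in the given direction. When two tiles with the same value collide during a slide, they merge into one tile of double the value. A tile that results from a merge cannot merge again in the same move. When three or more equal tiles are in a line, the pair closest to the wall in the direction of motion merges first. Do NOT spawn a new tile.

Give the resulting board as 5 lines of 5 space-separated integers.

Slide left:
row 0: [0, 4, 0, 2, 8] -> [4, 2, 8, 0, 0]
row 1: [0, 64, 64, 16, 2] -> [128, 16, 2, 0, 0]
row 2: [2, 8, 32, 8, 0] -> [2, 8, 32, 8, 0]
row 3: [0, 16, 16, 0, 32] -> [32, 32, 0, 0, 0]
row 4: [0, 32, 4, 0, 4] -> [32, 8, 0, 0, 0]

Answer:   4   2   8   0   0
128  16   2   0   0
  2   8  32   8   0
 32  32   0   0   0
 32   8   0   0   0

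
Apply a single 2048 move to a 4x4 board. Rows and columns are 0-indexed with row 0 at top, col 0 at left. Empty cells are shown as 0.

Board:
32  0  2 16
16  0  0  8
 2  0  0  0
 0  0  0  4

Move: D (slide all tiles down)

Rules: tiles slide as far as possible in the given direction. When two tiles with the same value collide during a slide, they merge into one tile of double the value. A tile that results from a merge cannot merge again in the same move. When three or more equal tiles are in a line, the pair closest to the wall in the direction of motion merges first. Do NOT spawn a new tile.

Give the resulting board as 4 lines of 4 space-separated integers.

Slide down:
col 0: [32, 16, 2, 0] -> [0, 32, 16, 2]
col 1: [0, 0, 0, 0] -> [0, 0, 0, 0]
col 2: [2, 0, 0, 0] -> [0, 0, 0, 2]
col 3: [16, 8, 0, 4] -> [0, 16, 8, 4]

Answer:  0  0  0  0
32  0  0 16
16  0  0  8
 2  0  2  4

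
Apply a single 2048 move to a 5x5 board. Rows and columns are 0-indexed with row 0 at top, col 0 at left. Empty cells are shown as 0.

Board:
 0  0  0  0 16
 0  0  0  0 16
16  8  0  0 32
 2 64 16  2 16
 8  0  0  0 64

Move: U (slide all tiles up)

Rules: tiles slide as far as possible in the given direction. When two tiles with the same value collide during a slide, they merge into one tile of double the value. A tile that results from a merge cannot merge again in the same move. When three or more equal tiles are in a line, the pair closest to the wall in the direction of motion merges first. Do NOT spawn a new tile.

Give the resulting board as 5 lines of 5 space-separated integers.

Slide up:
col 0: [0, 0, 16, 2, 8] -> [16, 2, 8, 0, 0]
col 1: [0, 0, 8, 64, 0] -> [8, 64, 0, 0, 0]
col 2: [0, 0, 0, 16, 0] -> [16, 0, 0, 0, 0]
col 3: [0, 0, 0, 2, 0] -> [2, 0, 0, 0, 0]
col 4: [16, 16, 32, 16, 64] -> [32, 32, 16, 64, 0]

Answer: 16  8 16  2 32
 2 64  0  0 32
 8  0  0  0 16
 0  0  0  0 64
 0  0  0  0  0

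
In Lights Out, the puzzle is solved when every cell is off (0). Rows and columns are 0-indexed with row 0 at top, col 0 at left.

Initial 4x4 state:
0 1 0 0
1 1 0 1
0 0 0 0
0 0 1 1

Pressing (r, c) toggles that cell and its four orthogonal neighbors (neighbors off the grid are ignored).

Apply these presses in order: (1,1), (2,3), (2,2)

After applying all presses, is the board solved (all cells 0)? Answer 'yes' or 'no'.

Answer: yes

Derivation:
After press 1 at (1,1):
0 0 0 0
0 0 1 1
0 1 0 0
0 0 1 1

After press 2 at (2,3):
0 0 0 0
0 0 1 0
0 1 1 1
0 0 1 0

After press 3 at (2,2):
0 0 0 0
0 0 0 0
0 0 0 0
0 0 0 0

Lights still on: 0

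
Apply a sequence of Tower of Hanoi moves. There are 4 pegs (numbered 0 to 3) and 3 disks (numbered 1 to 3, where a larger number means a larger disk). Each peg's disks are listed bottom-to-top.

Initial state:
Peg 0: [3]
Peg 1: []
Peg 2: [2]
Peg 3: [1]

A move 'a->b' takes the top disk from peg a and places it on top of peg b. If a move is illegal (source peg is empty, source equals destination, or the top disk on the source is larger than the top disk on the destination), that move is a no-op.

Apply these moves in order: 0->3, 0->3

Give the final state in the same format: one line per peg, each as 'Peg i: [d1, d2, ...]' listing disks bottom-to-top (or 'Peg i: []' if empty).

Answer: Peg 0: [3]
Peg 1: []
Peg 2: [2]
Peg 3: [1]

Derivation:
After move 1 (0->3):
Peg 0: [3]
Peg 1: []
Peg 2: [2]
Peg 3: [1]

After move 2 (0->3):
Peg 0: [3]
Peg 1: []
Peg 2: [2]
Peg 3: [1]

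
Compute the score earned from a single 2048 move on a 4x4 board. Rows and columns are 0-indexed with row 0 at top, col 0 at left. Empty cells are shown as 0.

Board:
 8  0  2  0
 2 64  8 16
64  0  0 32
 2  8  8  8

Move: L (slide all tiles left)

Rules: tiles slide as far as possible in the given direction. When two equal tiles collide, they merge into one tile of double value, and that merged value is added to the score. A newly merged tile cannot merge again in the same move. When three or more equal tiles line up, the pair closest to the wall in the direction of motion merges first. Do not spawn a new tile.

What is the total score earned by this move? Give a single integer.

Slide left:
row 0: [8, 0, 2, 0] -> [8, 2, 0, 0]  score +0 (running 0)
row 1: [2, 64, 8, 16] -> [2, 64, 8, 16]  score +0 (running 0)
row 2: [64, 0, 0, 32] -> [64, 32, 0, 0]  score +0 (running 0)
row 3: [2, 8, 8, 8] -> [2, 16, 8, 0]  score +16 (running 16)
Board after move:
 8  2  0  0
 2 64  8 16
64 32  0  0
 2 16  8  0

Answer: 16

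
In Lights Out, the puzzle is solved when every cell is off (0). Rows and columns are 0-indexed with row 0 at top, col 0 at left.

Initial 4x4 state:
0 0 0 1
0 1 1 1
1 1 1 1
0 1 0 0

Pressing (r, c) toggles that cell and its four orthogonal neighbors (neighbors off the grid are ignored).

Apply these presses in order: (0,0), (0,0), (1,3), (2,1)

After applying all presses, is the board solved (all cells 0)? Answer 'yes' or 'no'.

Answer: yes

Derivation:
After press 1 at (0,0):
1 1 0 1
1 1 1 1
1 1 1 1
0 1 0 0

After press 2 at (0,0):
0 0 0 1
0 1 1 1
1 1 1 1
0 1 0 0

After press 3 at (1,3):
0 0 0 0
0 1 0 0
1 1 1 0
0 1 0 0

After press 4 at (2,1):
0 0 0 0
0 0 0 0
0 0 0 0
0 0 0 0

Lights still on: 0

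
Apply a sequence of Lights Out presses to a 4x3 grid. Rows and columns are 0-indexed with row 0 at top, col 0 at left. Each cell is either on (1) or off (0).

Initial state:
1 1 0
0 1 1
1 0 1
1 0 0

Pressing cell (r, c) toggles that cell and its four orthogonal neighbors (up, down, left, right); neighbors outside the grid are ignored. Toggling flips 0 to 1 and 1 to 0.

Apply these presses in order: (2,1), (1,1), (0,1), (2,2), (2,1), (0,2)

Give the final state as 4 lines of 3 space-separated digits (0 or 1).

Answer: 0 0 0
1 1 0
1 0 0
1 0 1

Derivation:
After press 1 at (2,1):
1 1 0
0 0 1
0 1 0
1 1 0

After press 2 at (1,1):
1 0 0
1 1 0
0 0 0
1 1 0

After press 3 at (0,1):
0 1 1
1 0 0
0 0 0
1 1 0

After press 4 at (2,2):
0 1 1
1 0 1
0 1 1
1 1 1

After press 5 at (2,1):
0 1 1
1 1 1
1 0 0
1 0 1

After press 6 at (0,2):
0 0 0
1 1 0
1 0 0
1 0 1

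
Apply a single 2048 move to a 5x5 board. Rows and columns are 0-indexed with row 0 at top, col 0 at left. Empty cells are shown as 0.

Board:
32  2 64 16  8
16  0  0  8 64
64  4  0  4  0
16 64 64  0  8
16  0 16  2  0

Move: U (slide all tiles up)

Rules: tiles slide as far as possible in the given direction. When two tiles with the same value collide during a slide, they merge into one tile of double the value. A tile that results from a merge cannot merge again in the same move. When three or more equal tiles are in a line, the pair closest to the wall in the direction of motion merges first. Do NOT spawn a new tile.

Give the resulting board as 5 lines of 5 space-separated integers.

Slide up:
col 0: [32, 16, 64, 16, 16] -> [32, 16, 64, 32, 0]
col 1: [2, 0, 4, 64, 0] -> [2, 4, 64, 0, 0]
col 2: [64, 0, 0, 64, 16] -> [128, 16, 0, 0, 0]
col 3: [16, 8, 4, 0, 2] -> [16, 8, 4, 2, 0]
col 4: [8, 64, 0, 8, 0] -> [8, 64, 8, 0, 0]

Answer:  32   2 128  16   8
 16   4  16   8  64
 64  64   0   4   8
 32   0   0   2   0
  0   0   0   0   0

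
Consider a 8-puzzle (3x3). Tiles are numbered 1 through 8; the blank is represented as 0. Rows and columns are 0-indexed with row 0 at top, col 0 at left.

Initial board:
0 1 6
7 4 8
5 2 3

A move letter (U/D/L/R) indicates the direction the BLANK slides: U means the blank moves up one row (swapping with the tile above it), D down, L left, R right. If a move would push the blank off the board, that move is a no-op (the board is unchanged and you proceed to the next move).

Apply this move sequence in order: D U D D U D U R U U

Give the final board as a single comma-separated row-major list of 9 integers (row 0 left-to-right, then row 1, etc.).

Answer: 7, 0, 6, 4, 1, 8, 5, 2, 3

Derivation:
After move 1 (D):
7 1 6
0 4 8
5 2 3

After move 2 (U):
0 1 6
7 4 8
5 2 3

After move 3 (D):
7 1 6
0 4 8
5 2 3

After move 4 (D):
7 1 6
5 4 8
0 2 3

After move 5 (U):
7 1 6
0 4 8
5 2 3

After move 6 (D):
7 1 6
5 4 8
0 2 3

After move 7 (U):
7 1 6
0 4 8
5 2 3

After move 8 (R):
7 1 6
4 0 8
5 2 3

After move 9 (U):
7 0 6
4 1 8
5 2 3

After move 10 (U):
7 0 6
4 1 8
5 2 3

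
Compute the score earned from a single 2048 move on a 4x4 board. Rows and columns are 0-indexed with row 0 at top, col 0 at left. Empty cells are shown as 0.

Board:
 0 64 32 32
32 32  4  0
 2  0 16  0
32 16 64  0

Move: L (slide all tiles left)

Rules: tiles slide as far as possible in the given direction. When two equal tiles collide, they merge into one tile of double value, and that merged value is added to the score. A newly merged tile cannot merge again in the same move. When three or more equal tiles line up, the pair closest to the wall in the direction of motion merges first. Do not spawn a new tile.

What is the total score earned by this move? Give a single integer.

Answer: 128

Derivation:
Slide left:
row 0: [0, 64, 32, 32] -> [64, 64, 0, 0]  score +64 (running 64)
row 1: [32, 32, 4, 0] -> [64, 4, 0, 0]  score +64 (running 128)
row 2: [2, 0, 16, 0] -> [2, 16, 0, 0]  score +0 (running 128)
row 3: [32, 16, 64, 0] -> [32, 16, 64, 0]  score +0 (running 128)
Board after move:
64 64  0  0
64  4  0  0
 2 16  0  0
32 16 64  0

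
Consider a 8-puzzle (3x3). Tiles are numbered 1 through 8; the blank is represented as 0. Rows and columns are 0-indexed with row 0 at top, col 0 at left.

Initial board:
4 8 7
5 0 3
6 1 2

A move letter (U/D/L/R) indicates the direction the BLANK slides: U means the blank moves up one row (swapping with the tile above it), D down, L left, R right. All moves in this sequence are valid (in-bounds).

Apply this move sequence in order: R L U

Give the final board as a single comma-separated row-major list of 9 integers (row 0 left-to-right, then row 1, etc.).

Answer: 4, 0, 7, 5, 8, 3, 6, 1, 2

Derivation:
After move 1 (R):
4 8 7
5 3 0
6 1 2

After move 2 (L):
4 8 7
5 0 3
6 1 2

After move 3 (U):
4 0 7
5 8 3
6 1 2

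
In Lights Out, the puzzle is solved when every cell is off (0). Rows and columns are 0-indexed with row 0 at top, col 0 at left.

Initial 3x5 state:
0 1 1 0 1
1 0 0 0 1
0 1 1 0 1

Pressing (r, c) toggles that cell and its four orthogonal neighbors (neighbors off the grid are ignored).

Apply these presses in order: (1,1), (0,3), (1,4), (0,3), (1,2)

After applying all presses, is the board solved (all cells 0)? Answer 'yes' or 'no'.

After press 1 at (1,1):
0 0 1 0 1
0 1 1 0 1
0 0 1 0 1

After press 2 at (0,3):
0 0 0 1 0
0 1 1 1 1
0 0 1 0 1

After press 3 at (1,4):
0 0 0 1 1
0 1 1 0 0
0 0 1 0 0

After press 4 at (0,3):
0 0 1 0 0
0 1 1 1 0
0 0 1 0 0

After press 5 at (1,2):
0 0 0 0 0
0 0 0 0 0
0 0 0 0 0

Lights still on: 0

Answer: yes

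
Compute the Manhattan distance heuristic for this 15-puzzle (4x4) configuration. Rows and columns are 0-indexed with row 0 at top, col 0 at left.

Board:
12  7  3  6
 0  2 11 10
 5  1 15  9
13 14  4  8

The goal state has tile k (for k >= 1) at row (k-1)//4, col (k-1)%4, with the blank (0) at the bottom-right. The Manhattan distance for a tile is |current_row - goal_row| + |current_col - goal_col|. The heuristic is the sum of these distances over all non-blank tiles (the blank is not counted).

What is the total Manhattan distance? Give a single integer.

Answer: 29

Derivation:
Tile 12: (0,0)->(2,3) = 5
Tile 7: (0,1)->(1,2) = 2
Tile 3: (0,2)->(0,2) = 0
Tile 6: (0,3)->(1,1) = 3
Tile 2: (1,1)->(0,1) = 1
Tile 11: (1,2)->(2,2) = 1
Tile 10: (1,3)->(2,1) = 3
Tile 5: (2,0)->(1,0) = 1
Tile 1: (2,1)->(0,0) = 3
Tile 15: (2,2)->(3,2) = 1
Tile 9: (2,3)->(2,0) = 3
Tile 13: (3,0)->(3,0) = 0
Tile 14: (3,1)->(3,1) = 0
Tile 4: (3,2)->(0,3) = 4
Tile 8: (3,3)->(1,3) = 2
Sum: 5 + 2 + 0 + 3 + 1 + 1 + 3 + 1 + 3 + 1 + 3 + 0 + 0 + 4 + 2 = 29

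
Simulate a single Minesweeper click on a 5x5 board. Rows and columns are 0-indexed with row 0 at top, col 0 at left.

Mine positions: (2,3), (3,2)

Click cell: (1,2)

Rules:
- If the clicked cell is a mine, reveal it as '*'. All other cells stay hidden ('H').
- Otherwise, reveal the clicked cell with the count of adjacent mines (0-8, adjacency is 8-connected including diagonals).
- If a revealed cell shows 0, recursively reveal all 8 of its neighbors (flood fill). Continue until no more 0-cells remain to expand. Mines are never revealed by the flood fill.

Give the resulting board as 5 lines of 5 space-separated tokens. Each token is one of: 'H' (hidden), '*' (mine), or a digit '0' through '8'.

H H H H H
H H 1 H H
H H H H H
H H H H H
H H H H H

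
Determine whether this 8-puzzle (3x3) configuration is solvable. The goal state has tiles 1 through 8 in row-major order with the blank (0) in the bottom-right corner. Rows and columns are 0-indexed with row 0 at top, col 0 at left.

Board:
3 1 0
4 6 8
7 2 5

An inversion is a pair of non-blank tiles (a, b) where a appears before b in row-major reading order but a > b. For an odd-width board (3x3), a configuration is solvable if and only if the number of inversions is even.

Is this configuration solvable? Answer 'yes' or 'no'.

Inversions (pairs i<j in row-major order where tile[i] > tile[j] > 0): 10
10 is even, so the puzzle is solvable.

Answer: yes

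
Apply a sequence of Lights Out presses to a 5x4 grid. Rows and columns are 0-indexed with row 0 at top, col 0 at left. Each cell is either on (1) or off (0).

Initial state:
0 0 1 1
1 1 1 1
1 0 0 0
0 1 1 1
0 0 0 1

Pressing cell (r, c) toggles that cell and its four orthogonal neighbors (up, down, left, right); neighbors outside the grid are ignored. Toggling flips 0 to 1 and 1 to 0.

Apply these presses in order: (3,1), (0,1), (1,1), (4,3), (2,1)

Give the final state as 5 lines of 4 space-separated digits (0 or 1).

Answer: 1 0 0 1
0 0 0 1
0 1 1 0
1 1 0 0
0 1 1 0

Derivation:
After press 1 at (3,1):
0 0 1 1
1 1 1 1
1 1 0 0
1 0 0 1
0 1 0 1

After press 2 at (0,1):
1 1 0 1
1 0 1 1
1 1 0 0
1 0 0 1
0 1 0 1

After press 3 at (1,1):
1 0 0 1
0 1 0 1
1 0 0 0
1 0 0 1
0 1 0 1

After press 4 at (4,3):
1 0 0 1
0 1 0 1
1 0 0 0
1 0 0 0
0 1 1 0

After press 5 at (2,1):
1 0 0 1
0 0 0 1
0 1 1 0
1 1 0 0
0 1 1 0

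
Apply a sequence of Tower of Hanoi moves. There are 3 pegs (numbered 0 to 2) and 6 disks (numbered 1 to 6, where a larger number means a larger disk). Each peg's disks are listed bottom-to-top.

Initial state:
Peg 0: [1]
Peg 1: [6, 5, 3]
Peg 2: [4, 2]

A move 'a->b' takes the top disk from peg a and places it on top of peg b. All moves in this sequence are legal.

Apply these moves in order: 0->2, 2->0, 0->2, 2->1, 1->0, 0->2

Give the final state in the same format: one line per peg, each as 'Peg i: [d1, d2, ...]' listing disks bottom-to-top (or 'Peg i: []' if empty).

After move 1 (0->2):
Peg 0: []
Peg 1: [6, 5, 3]
Peg 2: [4, 2, 1]

After move 2 (2->0):
Peg 0: [1]
Peg 1: [6, 5, 3]
Peg 2: [4, 2]

After move 3 (0->2):
Peg 0: []
Peg 1: [6, 5, 3]
Peg 2: [4, 2, 1]

After move 4 (2->1):
Peg 0: []
Peg 1: [6, 5, 3, 1]
Peg 2: [4, 2]

After move 5 (1->0):
Peg 0: [1]
Peg 1: [6, 5, 3]
Peg 2: [4, 2]

After move 6 (0->2):
Peg 0: []
Peg 1: [6, 5, 3]
Peg 2: [4, 2, 1]

Answer: Peg 0: []
Peg 1: [6, 5, 3]
Peg 2: [4, 2, 1]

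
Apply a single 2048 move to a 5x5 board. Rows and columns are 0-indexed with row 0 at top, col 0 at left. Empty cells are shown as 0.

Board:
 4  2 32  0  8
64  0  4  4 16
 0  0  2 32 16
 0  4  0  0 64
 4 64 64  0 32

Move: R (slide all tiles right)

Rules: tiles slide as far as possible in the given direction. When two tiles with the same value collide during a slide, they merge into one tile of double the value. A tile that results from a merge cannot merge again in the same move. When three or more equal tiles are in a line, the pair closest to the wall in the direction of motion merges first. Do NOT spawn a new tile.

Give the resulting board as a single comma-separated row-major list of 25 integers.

Answer: 0, 4, 2, 32, 8, 0, 0, 64, 8, 16, 0, 0, 2, 32, 16, 0, 0, 0, 4, 64, 0, 0, 4, 128, 32

Derivation:
Slide right:
row 0: [4, 2, 32, 0, 8] -> [0, 4, 2, 32, 8]
row 1: [64, 0, 4, 4, 16] -> [0, 0, 64, 8, 16]
row 2: [0, 0, 2, 32, 16] -> [0, 0, 2, 32, 16]
row 3: [0, 4, 0, 0, 64] -> [0, 0, 0, 4, 64]
row 4: [4, 64, 64, 0, 32] -> [0, 0, 4, 128, 32]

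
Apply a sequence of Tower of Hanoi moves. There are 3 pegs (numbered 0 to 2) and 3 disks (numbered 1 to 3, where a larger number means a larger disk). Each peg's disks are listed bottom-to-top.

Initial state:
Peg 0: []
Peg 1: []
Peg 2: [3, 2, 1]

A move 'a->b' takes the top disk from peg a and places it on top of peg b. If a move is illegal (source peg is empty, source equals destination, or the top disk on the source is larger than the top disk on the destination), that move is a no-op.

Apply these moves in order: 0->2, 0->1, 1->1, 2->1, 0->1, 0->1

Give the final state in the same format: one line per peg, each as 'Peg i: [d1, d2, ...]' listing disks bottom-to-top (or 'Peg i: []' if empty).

After move 1 (0->2):
Peg 0: []
Peg 1: []
Peg 2: [3, 2, 1]

After move 2 (0->1):
Peg 0: []
Peg 1: []
Peg 2: [3, 2, 1]

After move 3 (1->1):
Peg 0: []
Peg 1: []
Peg 2: [3, 2, 1]

After move 4 (2->1):
Peg 0: []
Peg 1: [1]
Peg 2: [3, 2]

After move 5 (0->1):
Peg 0: []
Peg 1: [1]
Peg 2: [3, 2]

After move 6 (0->1):
Peg 0: []
Peg 1: [1]
Peg 2: [3, 2]

Answer: Peg 0: []
Peg 1: [1]
Peg 2: [3, 2]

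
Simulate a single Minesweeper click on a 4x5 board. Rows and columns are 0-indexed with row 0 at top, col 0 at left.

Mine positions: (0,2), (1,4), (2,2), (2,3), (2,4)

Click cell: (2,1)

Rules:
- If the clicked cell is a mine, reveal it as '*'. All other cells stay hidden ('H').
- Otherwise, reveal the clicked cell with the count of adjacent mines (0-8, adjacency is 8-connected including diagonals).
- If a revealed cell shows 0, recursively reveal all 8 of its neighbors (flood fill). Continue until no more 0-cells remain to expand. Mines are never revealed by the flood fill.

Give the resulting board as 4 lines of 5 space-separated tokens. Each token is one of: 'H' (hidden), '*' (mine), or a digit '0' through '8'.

H H H H H
H H H H H
H 1 H H H
H H H H H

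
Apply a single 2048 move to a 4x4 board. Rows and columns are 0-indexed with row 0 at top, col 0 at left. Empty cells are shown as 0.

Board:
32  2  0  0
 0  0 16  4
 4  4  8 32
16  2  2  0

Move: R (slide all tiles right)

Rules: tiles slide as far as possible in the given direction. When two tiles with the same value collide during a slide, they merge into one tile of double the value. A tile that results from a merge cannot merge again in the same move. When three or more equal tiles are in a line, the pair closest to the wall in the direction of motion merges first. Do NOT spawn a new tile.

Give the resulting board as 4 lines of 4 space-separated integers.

Answer:  0  0 32  2
 0  0 16  4
 0  8  8 32
 0  0 16  4

Derivation:
Slide right:
row 0: [32, 2, 0, 0] -> [0, 0, 32, 2]
row 1: [0, 0, 16, 4] -> [0, 0, 16, 4]
row 2: [4, 4, 8, 32] -> [0, 8, 8, 32]
row 3: [16, 2, 2, 0] -> [0, 0, 16, 4]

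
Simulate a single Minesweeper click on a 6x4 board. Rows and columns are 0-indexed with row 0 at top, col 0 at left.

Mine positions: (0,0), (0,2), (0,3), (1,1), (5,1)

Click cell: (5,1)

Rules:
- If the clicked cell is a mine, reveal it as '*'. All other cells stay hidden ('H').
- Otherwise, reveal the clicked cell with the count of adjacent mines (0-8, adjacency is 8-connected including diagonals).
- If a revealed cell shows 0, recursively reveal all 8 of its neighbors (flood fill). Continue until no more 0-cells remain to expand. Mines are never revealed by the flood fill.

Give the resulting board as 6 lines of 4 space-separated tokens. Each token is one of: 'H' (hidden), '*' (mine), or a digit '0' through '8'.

H H H H
H H H H
H H H H
H H H H
H H H H
H * H H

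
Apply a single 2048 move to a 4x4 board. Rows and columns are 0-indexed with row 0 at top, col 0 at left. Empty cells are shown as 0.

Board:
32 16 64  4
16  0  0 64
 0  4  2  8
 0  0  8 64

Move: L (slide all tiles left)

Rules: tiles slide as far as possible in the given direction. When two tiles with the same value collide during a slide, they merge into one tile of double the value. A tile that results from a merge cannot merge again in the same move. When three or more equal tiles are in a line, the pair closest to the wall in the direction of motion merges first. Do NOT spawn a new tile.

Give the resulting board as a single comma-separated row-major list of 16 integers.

Slide left:
row 0: [32, 16, 64, 4] -> [32, 16, 64, 4]
row 1: [16, 0, 0, 64] -> [16, 64, 0, 0]
row 2: [0, 4, 2, 8] -> [4, 2, 8, 0]
row 3: [0, 0, 8, 64] -> [8, 64, 0, 0]

Answer: 32, 16, 64, 4, 16, 64, 0, 0, 4, 2, 8, 0, 8, 64, 0, 0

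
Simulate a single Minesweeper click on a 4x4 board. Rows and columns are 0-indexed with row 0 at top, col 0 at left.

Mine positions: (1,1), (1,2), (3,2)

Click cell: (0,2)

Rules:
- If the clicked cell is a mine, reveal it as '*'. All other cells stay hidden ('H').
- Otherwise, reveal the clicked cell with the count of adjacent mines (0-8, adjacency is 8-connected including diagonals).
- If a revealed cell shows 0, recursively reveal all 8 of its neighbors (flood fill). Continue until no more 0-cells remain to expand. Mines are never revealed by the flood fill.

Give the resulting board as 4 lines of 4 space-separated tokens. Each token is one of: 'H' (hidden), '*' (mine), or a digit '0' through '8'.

H H 2 H
H H H H
H H H H
H H H H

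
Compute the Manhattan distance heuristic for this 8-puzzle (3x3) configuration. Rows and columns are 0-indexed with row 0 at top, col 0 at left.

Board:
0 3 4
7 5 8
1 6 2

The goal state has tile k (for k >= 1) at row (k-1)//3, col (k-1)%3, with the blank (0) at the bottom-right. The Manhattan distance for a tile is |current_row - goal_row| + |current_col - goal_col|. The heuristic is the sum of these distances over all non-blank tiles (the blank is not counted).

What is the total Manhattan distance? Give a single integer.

Tile 3: (0,1)->(0,2) = 1
Tile 4: (0,2)->(1,0) = 3
Tile 7: (1,0)->(2,0) = 1
Tile 5: (1,1)->(1,1) = 0
Tile 8: (1,2)->(2,1) = 2
Tile 1: (2,0)->(0,0) = 2
Tile 6: (2,1)->(1,2) = 2
Tile 2: (2,2)->(0,1) = 3
Sum: 1 + 3 + 1 + 0 + 2 + 2 + 2 + 3 = 14

Answer: 14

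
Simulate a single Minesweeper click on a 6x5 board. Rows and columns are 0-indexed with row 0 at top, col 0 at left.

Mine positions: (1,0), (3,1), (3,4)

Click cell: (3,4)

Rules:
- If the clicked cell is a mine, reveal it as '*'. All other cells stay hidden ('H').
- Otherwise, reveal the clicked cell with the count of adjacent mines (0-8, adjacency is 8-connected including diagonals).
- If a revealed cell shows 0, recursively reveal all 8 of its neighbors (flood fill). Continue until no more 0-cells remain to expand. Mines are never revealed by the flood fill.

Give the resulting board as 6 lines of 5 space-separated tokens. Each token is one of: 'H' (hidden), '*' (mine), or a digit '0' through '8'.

H H H H H
H H H H H
H H H H H
H H H H *
H H H H H
H H H H H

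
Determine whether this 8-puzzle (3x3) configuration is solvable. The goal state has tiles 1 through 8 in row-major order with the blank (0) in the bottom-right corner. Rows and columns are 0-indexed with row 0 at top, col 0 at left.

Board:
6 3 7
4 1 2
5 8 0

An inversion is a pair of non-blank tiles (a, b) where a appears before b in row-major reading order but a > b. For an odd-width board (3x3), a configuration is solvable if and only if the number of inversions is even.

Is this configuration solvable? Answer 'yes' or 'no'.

Answer: no

Derivation:
Inversions (pairs i<j in row-major order where tile[i] > tile[j] > 0): 13
13 is odd, so the puzzle is not solvable.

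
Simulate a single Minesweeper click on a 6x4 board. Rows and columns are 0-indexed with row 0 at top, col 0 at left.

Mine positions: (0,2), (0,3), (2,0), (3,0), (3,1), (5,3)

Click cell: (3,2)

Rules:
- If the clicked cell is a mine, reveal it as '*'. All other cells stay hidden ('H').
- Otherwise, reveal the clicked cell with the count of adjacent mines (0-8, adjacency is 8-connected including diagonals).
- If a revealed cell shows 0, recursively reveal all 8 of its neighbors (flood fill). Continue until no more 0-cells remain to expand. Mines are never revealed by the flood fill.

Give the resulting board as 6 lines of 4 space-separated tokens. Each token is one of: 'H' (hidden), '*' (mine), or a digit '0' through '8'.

H H H H
H H H H
H H H H
H H 1 H
H H H H
H H H H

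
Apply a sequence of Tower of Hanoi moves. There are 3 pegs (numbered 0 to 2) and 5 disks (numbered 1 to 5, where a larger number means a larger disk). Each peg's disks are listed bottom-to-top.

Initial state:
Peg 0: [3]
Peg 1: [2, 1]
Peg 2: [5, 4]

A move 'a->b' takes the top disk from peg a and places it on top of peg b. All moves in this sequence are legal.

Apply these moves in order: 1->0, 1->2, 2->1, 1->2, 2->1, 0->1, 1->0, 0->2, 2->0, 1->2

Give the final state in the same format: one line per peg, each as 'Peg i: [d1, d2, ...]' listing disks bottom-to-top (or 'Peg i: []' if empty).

After move 1 (1->0):
Peg 0: [3, 1]
Peg 1: [2]
Peg 2: [5, 4]

After move 2 (1->2):
Peg 0: [3, 1]
Peg 1: []
Peg 2: [5, 4, 2]

After move 3 (2->1):
Peg 0: [3, 1]
Peg 1: [2]
Peg 2: [5, 4]

After move 4 (1->2):
Peg 0: [3, 1]
Peg 1: []
Peg 2: [5, 4, 2]

After move 5 (2->1):
Peg 0: [3, 1]
Peg 1: [2]
Peg 2: [5, 4]

After move 6 (0->1):
Peg 0: [3]
Peg 1: [2, 1]
Peg 2: [5, 4]

After move 7 (1->0):
Peg 0: [3, 1]
Peg 1: [2]
Peg 2: [5, 4]

After move 8 (0->2):
Peg 0: [3]
Peg 1: [2]
Peg 2: [5, 4, 1]

After move 9 (2->0):
Peg 0: [3, 1]
Peg 1: [2]
Peg 2: [5, 4]

After move 10 (1->2):
Peg 0: [3, 1]
Peg 1: []
Peg 2: [5, 4, 2]

Answer: Peg 0: [3, 1]
Peg 1: []
Peg 2: [5, 4, 2]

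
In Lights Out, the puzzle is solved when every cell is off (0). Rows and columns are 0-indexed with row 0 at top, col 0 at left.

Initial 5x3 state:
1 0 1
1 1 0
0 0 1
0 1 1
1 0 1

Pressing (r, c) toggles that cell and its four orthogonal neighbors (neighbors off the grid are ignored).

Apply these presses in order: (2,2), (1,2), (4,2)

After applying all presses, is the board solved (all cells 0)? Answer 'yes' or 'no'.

After press 1 at (2,2):
1 0 1
1 1 1
0 1 0
0 1 0
1 0 1

After press 2 at (1,2):
1 0 0
1 0 0
0 1 1
0 1 0
1 0 1

After press 3 at (4,2):
1 0 0
1 0 0
0 1 1
0 1 1
1 1 0

Lights still on: 8

Answer: no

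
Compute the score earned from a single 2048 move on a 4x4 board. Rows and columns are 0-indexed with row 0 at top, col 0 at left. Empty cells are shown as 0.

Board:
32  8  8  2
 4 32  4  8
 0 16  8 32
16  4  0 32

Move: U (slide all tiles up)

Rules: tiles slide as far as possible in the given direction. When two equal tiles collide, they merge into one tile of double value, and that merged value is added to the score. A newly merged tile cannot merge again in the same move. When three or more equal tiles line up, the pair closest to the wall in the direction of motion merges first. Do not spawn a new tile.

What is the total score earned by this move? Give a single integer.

Answer: 64

Derivation:
Slide up:
col 0: [32, 4, 0, 16] -> [32, 4, 16, 0]  score +0 (running 0)
col 1: [8, 32, 16, 4] -> [8, 32, 16, 4]  score +0 (running 0)
col 2: [8, 4, 8, 0] -> [8, 4, 8, 0]  score +0 (running 0)
col 3: [2, 8, 32, 32] -> [2, 8, 64, 0]  score +64 (running 64)
Board after move:
32  8  8  2
 4 32  4  8
16 16  8 64
 0  4  0  0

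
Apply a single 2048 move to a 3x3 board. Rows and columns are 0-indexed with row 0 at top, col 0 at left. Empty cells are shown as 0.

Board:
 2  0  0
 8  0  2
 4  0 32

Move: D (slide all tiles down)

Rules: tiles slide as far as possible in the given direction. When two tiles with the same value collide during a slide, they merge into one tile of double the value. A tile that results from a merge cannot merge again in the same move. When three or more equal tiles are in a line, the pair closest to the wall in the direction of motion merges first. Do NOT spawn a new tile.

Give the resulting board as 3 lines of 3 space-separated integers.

Slide down:
col 0: [2, 8, 4] -> [2, 8, 4]
col 1: [0, 0, 0] -> [0, 0, 0]
col 2: [0, 2, 32] -> [0, 2, 32]

Answer:  2  0  0
 8  0  2
 4  0 32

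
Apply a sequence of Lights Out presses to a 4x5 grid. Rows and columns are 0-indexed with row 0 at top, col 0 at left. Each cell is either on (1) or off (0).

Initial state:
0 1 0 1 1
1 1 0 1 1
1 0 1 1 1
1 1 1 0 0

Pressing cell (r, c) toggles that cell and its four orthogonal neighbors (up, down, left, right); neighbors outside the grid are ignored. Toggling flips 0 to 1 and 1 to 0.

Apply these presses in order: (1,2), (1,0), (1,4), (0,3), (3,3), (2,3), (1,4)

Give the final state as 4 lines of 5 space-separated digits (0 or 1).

Answer: 1 1 0 0 0
0 1 1 0 1
0 0 1 1 0
1 1 0 0 1

Derivation:
After press 1 at (1,2):
0 1 1 1 1
1 0 1 0 1
1 0 0 1 1
1 1 1 0 0

After press 2 at (1,0):
1 1 1 1 1
0 1 1 0 1
0 0 0 1 1
1 1 1 0 0

After press 3 at (1,4):
1 1 1 1 0
0 1 1 1 0
0 0 0 1 0
1 1 1 0 0

After press 4 at (0,3):
1 1 0 0 1
0 1 1 0 0
0 0 0 1 0
1 1 1 0 0

After press 5 at (3,3):
1 1 0 0 1
0 1 1 0 0
0 0 0 0 0
1 1 0 1 1

After press 6 at (2,3):
1 1 0 0 1
0 1 1 1 0
0 0 1 1 1
1 1 0 0 1

After press 7 at (1,4):
1 1 0 0 0
0 1 1 0 1
0 0 1 1 0
1 1 0 0 1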